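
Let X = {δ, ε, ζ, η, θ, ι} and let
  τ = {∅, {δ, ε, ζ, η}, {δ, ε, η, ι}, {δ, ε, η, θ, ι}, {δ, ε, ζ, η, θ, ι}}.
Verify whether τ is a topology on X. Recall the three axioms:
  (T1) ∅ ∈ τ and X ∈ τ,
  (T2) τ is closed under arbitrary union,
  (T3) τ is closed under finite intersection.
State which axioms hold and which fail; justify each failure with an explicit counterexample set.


τ is NOT a topology on X.

Axiom (T1): ∅ ∈ τ? Yes; X ∈ τ? Yes.
Axiom (T2/T3): check pairwise unions and intersections of members of τ.
Counterexample for (T3): {δ, ε, ζ, η} ∩ {δ, ε, η, ι} = {δ, ε, η} ∉ τ. Therefore τ is NOT a topology.


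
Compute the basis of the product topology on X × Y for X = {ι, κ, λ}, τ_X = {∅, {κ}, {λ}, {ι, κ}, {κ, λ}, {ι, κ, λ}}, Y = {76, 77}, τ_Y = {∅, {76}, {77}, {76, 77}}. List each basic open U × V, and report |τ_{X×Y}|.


Basis B = {∅ × ∅, {κ} × {76}, {κ} × {77}, {λ} × {76}, {λ} × {77}, {ι, κ} × {76}, {ι, κ} × {77}, {κ} × {76, 77}, {κ, λ} × {76}, {κ, λ} × {77}, {λ} × {76, 77}, {ι, κ, λ} × {76}, {ι, κ, λ} × {77}, {ι, κ} × {76, 77}, {κ, λ} × {76, 77}, {ι, κ, λ} × {76, 77}}; |τ_{X×Y}| = 36.

Enumerate products U × V with U ∈ τ_X, V ∈ τ_Y (deduplicated):
  ∅ × ∅ = {} (∅)
  {κ} × {76} = {(κ,76)}
  {κ} × {77} = {(κ,77)}
  {λ} × {76} = {(λ,76)}
  {λ} × {77} = {(λ,77)}
  {ι, κ} × {76} = {(ι,76), (κ,76)}
  {ι, κ} × {77} = {(ι,77), (κ,77)}
  {κ} × {76, 77} = {(κ,76), (κ,77)}
  {κ, λ} × {76} = {(κ,76), (λ,76)}
  {κ, λ} × {77} = {(κ,77), (λ,77)}
  {λ} × {76, 77} = {(λ,76), (λ,77)}
  {ι, κ, λ} × {76} = {(ι,76), (κ,76), (λ,76)}
  {ι, κ, λ} × {77} = {(ι,77), (κ,77), (λ,77)}
  {ι, κ} × {76, 77} = {(ι,76), (ι,77), (κ,76), (κ,77)}
  {κ, λ} × {76, 77} = {(κ,76), (κ,77), (λ,76), (λ,77)}
  {ι, κ, λ} × {76, 77} = {(ι,76), (ι,77), (κ,76), (κ,77), (λ,76), (λ,77)}
These 16 distinct sets form the basis B.
Close under arbitrary unions to get τ_{X×Y}; counting gives |τ_{X×Y}| = 36.


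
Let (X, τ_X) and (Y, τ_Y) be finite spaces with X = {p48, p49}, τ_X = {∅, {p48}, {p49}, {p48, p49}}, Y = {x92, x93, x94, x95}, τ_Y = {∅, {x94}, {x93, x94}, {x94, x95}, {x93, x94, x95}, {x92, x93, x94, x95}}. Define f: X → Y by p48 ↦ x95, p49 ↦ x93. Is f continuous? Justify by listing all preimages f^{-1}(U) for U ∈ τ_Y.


f IS continuous.

Compute f^{-1}(U) for each U ∈ τ_Y:
  U = ∅: f^{-1}(U) = ∅ ∈ τ_X ✓.
  U = {x94}: f^{-1}(U) = ∅ ∈ τ_X ✓.
  U = {x93, x94}: f^{-1}(U) = {p49} ∈ τ_X ✓.
  U = {x94, x95}: f^{-1}(U) = {p48} ∈ τ_X ✓.
  U = {x93, x94, x95}: f^{-1}(U) = {p48, p49} ∈ τ_X ✓.
  U = {x92, x93, x94, x95}: f^{-1}(U) = {p48, p49} ∈ τ_X ✓.
Every preimage lies in τ_X, so f IS continuous.


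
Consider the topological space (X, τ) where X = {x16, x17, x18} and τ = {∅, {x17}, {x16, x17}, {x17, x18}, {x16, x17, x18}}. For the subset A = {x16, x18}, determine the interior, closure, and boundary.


int(A) = ∅, cl(A) = {x16, x18}, ∂A = {x16, x18}.

Closed sets in (X, τ) are complements of opens:
  closed(X, τ) = {∅, {x16}, {x18}, {x16, x18}, {x16, x17, x18}}.
int(A) = ⋃ {U ∈ τ : U ⊆ A}. Opens contained in A: ∅.
Taking the union of these: int(A) = ∅.
cl(A) = ⋂ {C closed : A ⊆ C}. Closed sets containing A: {x16, x18}, {x16, x17, x18}.
Intersecting these: cl(A) = {x16, x18}.
∂A = cl(A) ∖ int(A) = {x16, x18} ∖ ∅ = {x16, x18}.


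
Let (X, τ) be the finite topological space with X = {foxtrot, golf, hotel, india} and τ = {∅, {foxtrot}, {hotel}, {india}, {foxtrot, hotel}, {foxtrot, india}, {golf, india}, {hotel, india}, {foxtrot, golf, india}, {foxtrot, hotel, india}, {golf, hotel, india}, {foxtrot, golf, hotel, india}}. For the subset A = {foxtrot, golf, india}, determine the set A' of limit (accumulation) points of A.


A' = {golf}

For each x ∈ X, list the open sets U ∈ τ with x ∈ U, then check whether U ∩ (A ∖ {x}) ≠ ∅ for every such U.
  x = foxtrot: open {foxtrot} ∋ x has {foxtrot} ∩ (A ∖ {foxtrot}) = ∅, so x is NOT a limit point.
  x = golf: opens ∋ x are {golf, india}, {foxtrot, golf, india}, {golf, hotel, india}, {foxtrot, golf, hotel, india}; each meets A ∖ {golf}, so x IS a limit point.
  x = hotel: open {hotel} ∋ x has {hotel} ∩ (A ∖ {hotel}) = ∅, so x is NOT a limit point.
  x = india: open {india} ∋ x has {india} ∩ (A ∖ {india}) = ∅, so x is NOT a limit point.
Collecting: A' = {golf}.


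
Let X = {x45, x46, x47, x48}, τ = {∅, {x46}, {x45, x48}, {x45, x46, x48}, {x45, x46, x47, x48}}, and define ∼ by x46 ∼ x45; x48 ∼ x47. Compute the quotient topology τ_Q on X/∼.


X/∼ = {[x45=x46], [x47=x48]}; |τ_Q| = 2.

Equivalence classes: [x45=x46], [x47=x48].
Quotient map π: X → X/∼ sends x45 ↦ [x45=x46], x46 ↦ [x45=x46], x47 ↦ [x47=x48], x48 ↦ [x47=x48].
For each subset V ⊆ X/∼, compute π^{-1}(V) ⊆ X and check whether π^{-1}(V) ∈ τ. V is open in τ_Q iff π^{-1}(V) ∈ τ.
  V = {}: π^{-1}(V) = ∅ ∈ τ ✓.
  V = {[x45=x46]}: π^{-1}(V) = {x45, x46} ∉ τ ✗.
  V = {[x47=x48]}: π^{-1}(V) = {x47, x48} ∉ τ ✗.
  V = {[x45=x46], [x47=x48]}: π^{-1}(V) = {x45, x46, x47, x48} ∈ τ ✓.
Open sets in the quotient: τ_Q = {{}, {[x45=x46], [x47=x48]}} (2 elements).


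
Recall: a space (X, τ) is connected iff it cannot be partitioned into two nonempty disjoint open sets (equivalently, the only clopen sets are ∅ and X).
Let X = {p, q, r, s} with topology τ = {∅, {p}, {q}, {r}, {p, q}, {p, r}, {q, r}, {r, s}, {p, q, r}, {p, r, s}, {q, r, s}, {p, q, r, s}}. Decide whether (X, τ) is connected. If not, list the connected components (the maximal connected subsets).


(X, τ) is disconnected; components = [{p}, {q}, {r, s}].

Find clopen sets (U ∈ τ with X ∖ U ∈ τ):
  U = ∅, X ∖ U = {p, q, r, s} — both open, so U is clopen.
  U = {p}, X ∖ U = {q, r, s} — both open, so U is clopen.
  U = {q}, X ∖ U = {p, r, s} — both open, so U is clopen.
  U = {p, q}, X ∖ U = {r, s} — both open, so U is clopen.
  U = {r, s}, X ∖ U = {p, q} — both open, so U is clopen.
  U = {p, r, s}, X ∖ U = {q} — both open, so U is clopen.
  U = {q, r, s}, X ∖ U = {p} — both open, so U is clopen.
  U = {p, q, r, s}, X ∖ U = ∅ — both open, so U is clopen.
Nontrivial clopen(s) exist: e.g. {q}. So (X, τ) is disconnected.
Compute connected components by grouping points that agree on all clopens:
  component: {p}
  component: {q}
  component: {r, s}


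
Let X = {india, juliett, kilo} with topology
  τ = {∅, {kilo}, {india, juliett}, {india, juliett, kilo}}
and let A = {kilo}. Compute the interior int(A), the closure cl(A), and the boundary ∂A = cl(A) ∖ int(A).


int(A) = {kilo}, cl(A) = {kilo}, ∂A = ∅.

Closed sets in (X, τ) are complements of opens:
  closed(X, τ) = {∅, {kilo}, {india, juliett}, {india, juliett, kilo}}.
int(A) = ⋃ {U ∈ τ : U ⊆ A}. Opens contained in A: ∅, {kilo}.
Taking the union of these: int(A) = {kilo}.
cl(A) = ⋂ {C closed : A ⊆ C}. Closed sets containing A: {kilo}, {india, juliett, kilo}.
Intersecting these: cl(A) = {kilo}.
∂A = cl(A) ∖ int(A) = {kilo} ∖ {kilo} = ∅.


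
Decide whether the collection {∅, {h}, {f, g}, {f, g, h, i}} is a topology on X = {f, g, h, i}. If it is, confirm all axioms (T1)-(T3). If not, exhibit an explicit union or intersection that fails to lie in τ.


τ is NOT a topology on X.

Axiom (T1): ∅ ∈ τ? Yes; X ∈ τ? Yes.
Axiom (T2/T3): check pairwise unions and intersections of members of τ.
Counterexample for (T2): {h} ∪ {f, g} = {f, g, h} ∉ τ. Therefore τ is NOT a topology.


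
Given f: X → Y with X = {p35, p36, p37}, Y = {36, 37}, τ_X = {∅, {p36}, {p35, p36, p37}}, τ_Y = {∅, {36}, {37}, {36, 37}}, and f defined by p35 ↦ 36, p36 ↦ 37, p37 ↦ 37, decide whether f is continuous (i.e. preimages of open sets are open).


f is NOT continuous.

Compute f^{-1}(U) for each U ∈ τ_Y:
  U = ∅: f^{-1}(U) = ∅ ∈ τ_X ✓.
  U = {36}: f^{-1}(U) = {p35} ∉ τ_X ✗.
  U = {37}: f^{-1}(U) = {p36, p37} ∉ τ_X ✗.
  U = {36, 37}: f^{-1}(U) = {p35, p36, p37} ∈ τ_X ✓.
Found U = {36} with f^{-1}(U) = {p35} not in τ_X. Therefore f is NOT continuous.


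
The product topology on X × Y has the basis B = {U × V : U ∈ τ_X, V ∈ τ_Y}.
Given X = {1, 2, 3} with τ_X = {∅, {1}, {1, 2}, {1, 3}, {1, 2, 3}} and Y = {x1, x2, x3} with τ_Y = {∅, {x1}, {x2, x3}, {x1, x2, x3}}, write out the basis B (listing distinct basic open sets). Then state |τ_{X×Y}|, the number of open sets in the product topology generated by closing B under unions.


Basis B = {∅ × ∅, {1} × {x1}, {1, 2} × {x1}, {1, 3} × {x1}, {1} × {x2, x3}, {1} × {x1, x2, x3}, {1, 2, 3} × {x1}, {1, 2} × {x2, x3}, {1, 3} × {x2, x3}, {1, 2} × {x1, x2, x3}, {1, 3} × {x1, x2, x3}, {1, 2, 3} × {x2, x3}, {1, 2, 3} × {x1, x2, x3}}; |τ_{X×Y}| = 25.

Enumerate products U × V with U ∈ τ_X, V ∈ τ_Y (deduplicated):
  ∅ × ∅ = {} (∅)
  {1} × {x1} = {(1,x1)}
  {1, 2} × {x1} = {(1,x1), (2,x1)}
  {1, 3} × {x1} = {(1,x1), (3,x1)}
  {1} × {x2, x3} = {(1,x2), (1,x3)}
  {1} × {x1, x2, x3} = {(1,x1), (1,x2), (1,x3)}
  {1, 2, 3} × {x1} = {(1,x1), (2,x1), (3,x1)}
  {1, 2} × {x2, x3} = {(1,x2), (1,x3), (2,x2), (2,x3)}
  {1, 3} × {x2, x3} = {(1,x2), (1,x3), (3,x2), (3,x3)}
  {1, 2} × {x1, x2, x3} = {(1,x1), (1,x2), (1,x3), (2,x1), (2,x2), (2,x3)}
  {1, 3} × {x1, x2, x3} = {(1,x1), (1,x2), (1,x3), (3,x1), (3,x2), (3,x3)}
  {1, 2, 3} × {x2, x3} = {(1,x2), (1,x3), (2,x2), (2,x3), (3,x2), (3,x3)}
  {1, 2, 3} × {x1, x2, x3} = {(1,x1), (1,x2), (1,x3), (2,x1), (2,x2), (2,x3), (3,x1), (3,x2), (3,x3)}
These 13 distinct sets form the basis B.
Close under arbitrary unions to get τ_{X×Y}; counting gives |τ_{X×Y}| = 25.


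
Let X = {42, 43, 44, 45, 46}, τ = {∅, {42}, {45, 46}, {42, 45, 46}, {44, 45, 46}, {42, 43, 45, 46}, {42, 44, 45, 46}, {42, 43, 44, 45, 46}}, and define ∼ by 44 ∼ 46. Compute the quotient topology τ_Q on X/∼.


X/∼ = {[42], [43], [44=46], [45]}; |τ_Q| = 5.

Equivalence classes: [42], [43], [44=46], [45].
Quotient map π: X → X/∼ sends 42 ↦ [42], 43 ↦ [43], 44 ↦ [44=46], 45 ↦ [45], 46 ↦ [44=46].
For each subset V ⊆ X/∼, compute π^{-1}(V) ⊆ X and check whether π^{-1}(V) ∈ τ. V is open in τ_Q iff π^{-1}(V) ∈ τ.
  V = {}: π^{-1}(V) = ∅ ∈ τ ✓.
  V = {[42]}: π^{-1}(V) = {42} ∈ τ ✓.
  V = {[43]}: π^{-1}(V) = {43} ∉ τ ✗.
  V = {[42], [43]}: π^{-1}(V) = {42, 43} ∉ τ ✗.
  V = {[44=46]}: π^{-1}(V) = {44, 46} ∉ τ ✗.
  V = {[42], [44=46]}: π^{-1}(V) = {42, 44, 46} ∉ τ ✗.
  V = {[43], [44=46]}: π^{-1}(V) = {43, 44, 46} ∉ τ ✗.
  V = {[42], [43], [44=46]}: π^{-1}(V) = {42, 43, 44, 46} ∉ τ ✗.
  V = {[45]}: π^{-1}(V) = {45} ∉ τ ✗.
  V = {[42], [45]}: π^{-1}(V) = {42, 45} ∉ τ ✗.
  V = {[43], [45]}: π^{-1}(V) = {43, 45} ∉ τ ✗.
  V = {[42], [43], [45]}: π^{-1}(V) = {42, 43, 45} ∉ τ ✗.
  V = {[44=46], [45]}: π^{-1}(V) = {44, 45, 46} ∈ τ ✓.
  V = {[42], [44=46], [45]}: π^{-1}(V) = {42, 44, 45, 46} ∈ τ ✓.
  V = {[43], [44=46], [45]}: π^{-1}(V) = {43, 44, 45, 46} ∉ τ ✗.
  V = {[42], [43], [44=46], [45]}: π^{-1}(V) = {42, 43, 44, 45, 46} ∈ τ ✓.
Open sets in the quotient: τ_Q = {{}, {[42]}, {[44=46], [45]}, {[42], [44=46], [45]}, {[42], [43], [44=46], [45]}} (5 elements).


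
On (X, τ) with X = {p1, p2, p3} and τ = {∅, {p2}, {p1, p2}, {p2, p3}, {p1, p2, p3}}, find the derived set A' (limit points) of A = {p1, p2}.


A' = {p1, p3}

For each x ∈ X, list the open sets U ∈ τ with x ∈ U, then check whether U ∩ (A ∖ {x}) ≠ ∅ for every such U.
  x = p1: opens ∋ x are {p1, p2}, {p1, p2, p3}; each meets A ∖ {p1}, so x IS a limit point.
  x = p2: open {p2} ∋ x has {p2} ∩ (A ∖ {p2}) = ∅, so x is NOT a limit point.
  x = p3: opens ∋ x are {p2, p3}, {p1, p2, p3}; each meets A ∖ {p3}, so x IS a limit point.
Collecting: A' = {p1, p3}.


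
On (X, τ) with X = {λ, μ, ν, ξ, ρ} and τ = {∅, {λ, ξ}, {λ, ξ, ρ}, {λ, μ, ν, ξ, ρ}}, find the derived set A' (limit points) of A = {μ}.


A' = {ν}

For each x ∈ X, list the open sets U ∈ τ with x ∈ U, then check whether U ∩ (A ∖ {x}) ≠ ∅ for every such U.
  x = λ: open {λ, ξ} ∋ x has {λ, ξ} ∩ (A ∖ {λ}) = ∅, so x is NOT a limit point.
  x = μ: open {λ, μ, ν, ξ, ρ} ∋ x has {λ, μ, ν, ξ, ρ} ∩ (A ∖ {μ}) = ∅, so x is NOT a limit point.
  x = ν: opens ∋ x are {λ, μ, ν, ξ, ρ}; each meets A ∖ {ν}, so x IS a limit point.
  x = ξ: open {λ, ξ} ∋ x has {λ, ξ} ∩ (A ∖ {ξ}) = ∅, so x is NOT a limit point.
  x = ρ: open {λ, ξ, ρ} ∋ x has {λ, ξ, ρ} ∩ (A ∖ {ρ}) = ∅, so x is NOT a limit point.
Collecting: A' = {ν}.


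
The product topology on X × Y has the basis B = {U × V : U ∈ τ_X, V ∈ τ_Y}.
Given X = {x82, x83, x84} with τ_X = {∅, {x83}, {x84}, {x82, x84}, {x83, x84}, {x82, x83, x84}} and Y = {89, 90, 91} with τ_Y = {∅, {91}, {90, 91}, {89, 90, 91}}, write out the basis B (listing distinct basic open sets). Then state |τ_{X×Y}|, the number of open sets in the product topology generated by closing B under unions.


Basis B = {∅ × ∅, {x83} × {91}, {x84} × {91}, {x82, x84} × {91}, {x83} × {90, 91}, {x83, x84} × {91}, {x84} × {90, 91}, {x82, x83, x84} × {91}, {x83} × {89, 90, 91}, {x84} × {89, 90, 91}, {x82, x84} × {90, 91}, {x83, x84} × {90, 91}, {x82, x84} × {89, 90, 91}, {x82, x83, x84} × {90, 91}, {x83, x84} × {89, 90, 91}, {x82, x83, x84} × {89, 90, 91}}; |τ_{X×Y}| = 40.

Enumerate products U × V with U ∈ τ_X, V ∈ τ_Y (deduplicated):
  ∅ × ∅ = {} (∅)
  {x83} × {91} = {(x83,91)}
  {x84} × {91} = {(x84,91)}
  {x82, x84} × {91} = {(x82,91), (x84,91)}
  {x83} × {90, 91} = {(x83,90), (x83,91)}
  {x83, x84} × {91} = {(x83,91), (x84,91)}
  {x84} × {90, 91} = {(x84,90), (x84,91)}
  {x82, x83, x84} × {91} = {(x82,91), (x83,91), (x84,91)}
  {x83} × {89, 90, 91} = {(x83,89), (x83,90), (x83,91)}
  {x84} × {89, 90, 91} = {(x84,89), (x84,90), (x84,91)}
  {x82, x84} × {90, 91} = {(x82,90), (x82,91), (x84,90), (x84,91)}
  {x83, x84} × {90, 91} = {(x83,90), (x83,91), (x84,90), (x84,91)}
  {x82, x84} × {89, 90, 91} = {(x82,89), (x82,90), (x82,91), (x84,89), (x84,90), (x84,91)}
  {x82, x83, x84} × {90, 91} = {(x82,90), (x82,91), (x83,90), (x83,91), (x84,90), (x84,91)}
  {x83, x84} × {89, 90, 91} = {(x83,89), (x83,90), (x83,91), (x84,89), (x84,90), (x84,91)}
  {x82, x83, x84} × {89, 90, 91} = {(x82,89), (x82,90), (x82,91), (x83,89), (x83,90), (x83,91), (x84,89), (x84,90), (x84,91)}
These 16 distinct sets form the basis B.
Close under arbitrary unions to get τ_{X×Y}; counting gives |τ_{X×Y}| = 40.


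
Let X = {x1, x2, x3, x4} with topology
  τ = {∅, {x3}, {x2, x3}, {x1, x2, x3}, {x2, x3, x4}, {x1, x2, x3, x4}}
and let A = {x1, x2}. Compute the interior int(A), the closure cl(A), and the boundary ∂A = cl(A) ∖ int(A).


int(A) = ∅, cl(A) = {x1, x2, x4}, ∂A = {x1, x2, x4}.

Closed sets in (X, τ) are complements of opens:
  closed(X, τ) = {∅, {x1}, {x4}, {x1, x4}, {x1, x2, x4}, {x1, x2, x3, x4}}.
int(A) = ⋃ {U ∈ τ : U ⊆ A}. Opens contained in A: ∅.
Taking the union of these: int(A) = ∅.
cl(A) = ⋂ {C closed : A ⊆ C}. Closed sets containing A: {x1, x2, x4}, {x1, x2, x3, x4}.
Intersecting these: cl(A) = {x1, x2, x4}.
∂A = cl(A) ∖ int(A) = {x1, x2, x4} ∖ ∅ = {x1, x2, x4}.


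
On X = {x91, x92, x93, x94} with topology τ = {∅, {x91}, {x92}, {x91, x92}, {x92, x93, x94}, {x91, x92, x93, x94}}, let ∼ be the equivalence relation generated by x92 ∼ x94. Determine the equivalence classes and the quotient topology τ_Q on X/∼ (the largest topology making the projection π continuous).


X/∼ = {[x91], [x92=x94], [x93]}; |τ_Q| = 4.

Equivalence classes: [x91], [x92=x94], [x93].
Quotient map π: X → X/∼ sends x91 ↦ [x91], x92 ↦ [x92=x94], x93 ↦ [x93], x94 ↦ [x92=x94].
For each subset V ⊆ X/∼, compute π^{-1}(V) ⊆ X and check whether π^{-1}(V) ∈ τ. V is open in τ_Q iff π^{-1}(V) ∈ τ.
  V = {}: π^{-1}(V) = ∅ ∈ τ ✓.
  V = {[x91]}: π^{-1}(V) = {x91} ∈ τ ✓.
  V = {[x92=x94]}: π^{-1}(V) = {x92, x94} ∉ τ ✗.
  V = {[x91], [x92=x94]}: π^{-1}(V) = {x91, x92, x94} ∉ τ ✗.
  V = {[x93]}: π^{-1}(V) = {x93} ∉ τ ✗.
  V = {[x91], [x93]}: π^{-1}(V) = {x91, x93} ∉ τ ✗.
  V = {[x92=x94], [x93]}: π^{-1}(V) = {x92, x93, x94} ∈ τ ✓.
  V = {[x91], [x92=x94], [x93]}: π^{-1}(V) = {x91, x92, x93, x94} ∈ τ ✓.
Open sets in the quotient: τ_Q = {{}, {[x91]}, {[x92=x94], [x93]}, {[x91], [x92=x94], [x93]}} (4 elements).


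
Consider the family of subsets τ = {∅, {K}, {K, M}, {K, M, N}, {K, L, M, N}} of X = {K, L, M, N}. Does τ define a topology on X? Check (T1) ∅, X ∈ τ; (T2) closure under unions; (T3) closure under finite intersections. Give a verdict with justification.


τ IS a topology on X.

Axiom (T1): ∅ ∈ τ? Yes; X ∈ τ? Yes.
Axiom (T2/T3): check pairwise unions and intersections of members of τ.
All pairwise intersections and unions checked — each lies in τ. Therefore τ satisfies (T1), (T2), (T3): it IS a topology on X.


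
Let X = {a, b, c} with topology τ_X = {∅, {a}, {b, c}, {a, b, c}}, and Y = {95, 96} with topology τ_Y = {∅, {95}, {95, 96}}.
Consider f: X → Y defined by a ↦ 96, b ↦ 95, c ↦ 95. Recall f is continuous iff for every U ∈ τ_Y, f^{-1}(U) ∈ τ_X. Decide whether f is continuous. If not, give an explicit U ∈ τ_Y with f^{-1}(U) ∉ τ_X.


f IS continuous.

Compute f^{-1}(U) for each U ∈ τ_Y:
  U = ∅: f^{-1}(U) = ∅ ∈ τ_X ✓.
  U = {95}: f^{-1}(U) = {b, c} ∈ τ_X ✓.
  U = {95, 96}: f^{-1}(U) = {a, b, c} ∈ τ_X ✓.
Every preimage lies in τ_X, so f IS continuous.


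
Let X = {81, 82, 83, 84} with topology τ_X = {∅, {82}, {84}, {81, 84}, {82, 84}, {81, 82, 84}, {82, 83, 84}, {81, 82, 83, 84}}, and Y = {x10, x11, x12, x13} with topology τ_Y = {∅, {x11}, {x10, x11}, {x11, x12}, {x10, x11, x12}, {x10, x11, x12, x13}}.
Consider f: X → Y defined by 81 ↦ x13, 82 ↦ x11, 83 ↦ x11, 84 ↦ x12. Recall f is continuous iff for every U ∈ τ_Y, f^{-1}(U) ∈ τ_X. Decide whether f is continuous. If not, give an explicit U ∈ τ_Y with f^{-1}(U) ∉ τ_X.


f is NOT continuous.

Compute f^{-1}(U) for each U ∈ τ_Y:
  U = ∅: f^{-1}(U) = ∅ ∈ τ_X ✓.
  U = {x11}: f^{-1}(U) = {82, 83} ∉ τ_X ✗.
  U = {x10, x11}: f^{-1}(U) = {82, 83} ∉ τ_X ✗.
  U = {x11, x12}: f^{-1}(U) = {82, 83, 84} ∈ τ_X ✓.
  U = {x10, x11, x12}: f^{-1}(U) = {82, 83, 84} ∈ τ_X ✓.
  U = {x10, x11, x12, x13}: f^{-1}(U) = {81, 82, 83, 84} ∈ τ_X ✓.
Found U = {x11} with f^{-1}(U) = {82, 83} not in τ_X. Therefore f is NOT continuous.


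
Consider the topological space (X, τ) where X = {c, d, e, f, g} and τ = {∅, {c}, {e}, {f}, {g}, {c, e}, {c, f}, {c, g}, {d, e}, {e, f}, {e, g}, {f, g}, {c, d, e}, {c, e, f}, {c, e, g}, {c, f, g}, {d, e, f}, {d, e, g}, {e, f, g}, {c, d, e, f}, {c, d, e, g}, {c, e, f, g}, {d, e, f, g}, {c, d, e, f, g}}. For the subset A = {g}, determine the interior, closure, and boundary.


int(A) = {g}, cl(A) = {g}, ∂A = ∅.

Closed sets in (X, τ) are complements of opens:
  closed(X, τ) = {∅, {c}, {d}, {f}, {g}, {c, d}, {c, f}, {c, g}, {d, e}, {d, f}, {d, g}, {f, g}, {c, d, e}, {c, d, f}, {c, d, g}, {c, f, g}, {d, e, f}, {d, e, g}, {d, f, g}, {c, d, e, f}, {c, d, e, g}, {c, d, f, g}, {d, e, f, g}, {c, d, e, f, g}}.
int(A) = ⋃ {U ∈ τ : U ⊆ A}. Opens contained in A: ∅, {g}.
Taking the union of these: int(A) = {g}.
cl(A) = ⋂ {C closed : A ⊆ C}. Closed sets containing A: {g}, {c, g}, {d, g}, {f, g}, {c, d, g}, {c, f, g}, {d, e, g}, {d, f, g}, {c, d, e, g}, {c, d, f, g}, {d, e, f, g}, {c, d, e, f, g}.
Intersecting these: cl(A) = {g}.
∂A = cl(A) ∖ int(A) = {g} ∖ {g} = ∅.


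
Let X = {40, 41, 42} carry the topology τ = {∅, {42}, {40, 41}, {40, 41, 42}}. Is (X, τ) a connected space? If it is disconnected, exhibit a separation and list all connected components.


(X, τ) is disconnected; components = [{42}, {40, 41}].

Find clopen sets (U ∈ τ with X ∖ U ∈ τ):
  U = ∅, X ∖ U = {40, 41, 42} — both open, so U is clopen.
  U = {42}, X ∖ U = {40, 41} — both open, so U is clopen.
  U = {40, 41}, X ∖ U = {42} — both open, so U is clopen.
  U = {40, 41, 42}, X ∖ U = ∅ — both open, so U is clopen.
Nontrivial clopen(s) exist: e.g. {40, 41}. So (X, τ) is disconnected.
Compute connected components by grouping points that agree on all clopens:
  component: {42}
  component: {40, 41}


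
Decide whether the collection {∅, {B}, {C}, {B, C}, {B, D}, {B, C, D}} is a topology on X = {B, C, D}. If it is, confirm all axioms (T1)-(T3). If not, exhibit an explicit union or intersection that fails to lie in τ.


τ IS a topology on X.

Axiom (T1): ∅ ∈ τ? Yes; X ∈ τ? Yes.
Axiom (T2/T3): check pairwise unions and intersections of members of τ.
All pairwise intersections and unions checked — each lies in τ. Therefore τ satisfies (T1), (T2), (T3): it IS a topology on X.


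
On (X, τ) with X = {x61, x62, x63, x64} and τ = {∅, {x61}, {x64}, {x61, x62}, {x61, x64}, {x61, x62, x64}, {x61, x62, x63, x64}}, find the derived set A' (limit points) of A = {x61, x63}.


A' = {x62, x63}

For each x ∈ X, list the open sets U ∈ τ with x ∈ U, then check whether U ∩ (A ∖ {x}) ≠ ∅ for every such U.
  x = x61: open {x61} ∋ x has {x61} ∩ (A ∖ {x61}) = ∅, so x is NOT a limit point.
  x = x62: opens ∋ x are {x61, x62}, {x61, x62, x64}, {x61, x62, x63, x64}; each meets A ∖ {x62}, so x IS a limit point.
  x = x63: opens ∋ x are {x61, x62, x63, x64}; each meets A ∖ {x63}, so x IS a limit point.
  x = x64: open {x64} ∋ x has {x64} ∩ (A ∖ {x64}) = ∅, so x is NOT a limit point.
Collecting: A' = {x62, x63}.


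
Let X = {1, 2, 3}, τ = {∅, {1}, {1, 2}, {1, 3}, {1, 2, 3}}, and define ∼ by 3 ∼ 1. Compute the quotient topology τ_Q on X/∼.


X/∼ = {[1=3], [2]}; |τ_Q| = 3.

Equivalence classes: [1=3], [2].
Quotient map π: X → X/∼ sends 1 ↦ [1=3], 2 ↦ [2], 3 ↦ [1=3].
For each subset V ⊆ X/∼, compute π^{-1}(V) ⊆ X and check whether π^{-1}(V) ∈ τ. V is open in τ_Q iff π^{-1}(V) ∈ τ.
  V = {}: π^{-1}(V) = ∅ ∈ τ ✓.
  V = {[1=3]}: π^{-1}(V) = {1, 3} ∈ τ ✓.
  V = {[2]}: π^{-1}(V) = {2} ∉ τ ✗.
  V = {[1=3], [2]}: π^{-1}(V) = {1, 2, 3} ∈ τ ✓.
Open sets in the quotient: τ_Q = {{}, {[1=3]}, {[1=3], [2]}} (3 elements).


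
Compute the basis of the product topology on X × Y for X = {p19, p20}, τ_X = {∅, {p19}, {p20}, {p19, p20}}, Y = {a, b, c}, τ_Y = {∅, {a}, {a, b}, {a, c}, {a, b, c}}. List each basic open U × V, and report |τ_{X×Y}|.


Basis B = {∅ × ∅, {p19} × {a}, {p20} × {a}, {p19} × {a, b}, {p19} × {a, c}, {p19, p20} × {a}, {p20} × {a, b}, {p20} × {a, c}, {p19} × {a, b, c}, {p20} × {a, b, c}, {p19, p20} × {a, b}, {p19, p20} × {a, c}, {p19, p20} × {a, b, c}}; |τ_{X×Y}| = 25.

Enumerate products U × V with U ∈ τ_X, V ∈ τ_Y (deduplicated):
  ∅ × ∅ = {} (∅)
  {p19} × {a} = {(p19,a)}
  {p20} × {a} = {(p20,a)}
  {p19} × {a, b} = {(p19,a), (p19,b)}
  {p19} × {a, c} = {(p19,a), (p19,c)}
  {p19, p20} × {a} = {(p19,a), (p20,a)}
  {p20} × {a, b} = {(p20,a), (p20,b)}
  {p20} × {a, c} = {(p20,a), (p20,c)}
  {p19} × {a, b, c} = {(p19,a), (p19,b), (p19,c)}
  {p20} × {a, b, c} = {(p20,a), (p20,b), (p20,c)}
  {p19, p20} × {a, b} = {(p19,a), (p19,b), (p20,a), (p20,b)}
  {p19, p20} × {a, c} = {(p19,a), (p19,c), (p20,a), (p20,c)}
  {p19, p20} × {a, b, c} = {(p19,a), (p19,b), (p19,c), (p20,a), (p20,b), (p20,c)}
These 13 distinct sets form the basis B.
Close under arbitrary unions to get τ_{X×Y}; counting gives |τ_{X×Y}| = 25.


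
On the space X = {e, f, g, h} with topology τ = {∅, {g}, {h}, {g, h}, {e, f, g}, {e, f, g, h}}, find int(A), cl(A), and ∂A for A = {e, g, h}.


int(A) = {g, h}, cl(A) = {e, f, g, h}, ∂A = {e, f}.

Closed sets in (X, τ) are complements of opens:
  closed(X, τ) = {∅, {h}, {e, f}, {e, f, g}, {e, f, h}, {e, f, g, h}}.
int(A) = ⋃ {U ∈ τ : U ⊆ A}. Opens contained in A: ∅, {g}, {h}, {g, h}.
Taking the union of these: int(A) = {g, h}.
cl(A) = ⋂ {C closed : A ⊆ C}. Closed sets containing A: {e, f, g, h}.
Intersecting these: cl(A) = {e, f, g, h}.
∂A = cl(A) ∖ int(A) = {e, f, g, h} ∖ {g, h} = {e, f}.


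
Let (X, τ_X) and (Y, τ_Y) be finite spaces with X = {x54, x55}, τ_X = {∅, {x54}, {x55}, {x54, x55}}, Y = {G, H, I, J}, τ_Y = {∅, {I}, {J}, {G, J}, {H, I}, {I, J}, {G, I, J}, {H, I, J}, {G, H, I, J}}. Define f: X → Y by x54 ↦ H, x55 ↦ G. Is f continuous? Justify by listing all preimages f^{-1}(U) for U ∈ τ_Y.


f IS continuous.

Compute f^{-1}(U) for each U ∈ τ_Y:
  U = ∅: f^{-1}(U) = ∅ ∈ τ_X ✓.
  U = {I}: f^{-1}(U) = ∅ ∈ τ_X ✓.
  U = {J}: f^{-1}(U) = ∅ ∈ τ_X ✓.
  U = {G, J}: f^{-1}(U) = {x55} ∈ τ_X ✓.
  U = {H, I}: f^{-1}(U) = {x54} ∈ τ_X ✓.
  U = {I, J}: f^{-1}(U) = ∅ ∈ τ_X ✓.
  U = {G, I, J}: f^{-1}(U) = {x55} ∈ τ_X ✓.
  U = {H, I, J}: f^{-1}(U) = {x54} ∈ τ_X ✓.
  U = {G, H, I, J}: f^{-1}(U) = {x54, x55} ∈ τ_X ✓.
Every preimage lies in τ_X, so f IS continuous.


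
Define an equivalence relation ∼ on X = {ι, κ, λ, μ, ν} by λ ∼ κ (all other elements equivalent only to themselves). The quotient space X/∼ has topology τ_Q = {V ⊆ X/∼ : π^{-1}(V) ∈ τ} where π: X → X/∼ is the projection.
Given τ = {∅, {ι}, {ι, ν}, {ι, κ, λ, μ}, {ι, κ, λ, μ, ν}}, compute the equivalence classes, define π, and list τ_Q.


X/∼ = {[ι], [κ=λ], [μ], [ν]}; |τ_Q| = 5.

Equivalence classes: [ι], [κ=λ], [μ], [ν].
Quotient map π: X → X/∼ sends ι ↦ [ι], κ ↦ [κ=λ], λ ↦ [κ=λ], μ ↦ [μ], ν ↦ [ν].
For each subset V ⊆ X/∼, compute π^{-1}(V) ⊆ X and check whether π^{-1}(V) ∈ τ. V is open in τ_Q iff π^{-1}(V) ∈ τ.
  V = {}: π^{-1}(V) = ∅ ∈ τ ✓.
  V = {[ι]}: π^{-1}(V) = {ι} ∈ τ ✓.
  V = {[κ=λ]}: π^{-1}(V) = {κ, λ} ∉ τ ✗.
  V = {[ι], [κ=λ]}: π^{-1}(V) = {ι, κ, λ} ∉ τ ✗.
  V = {[μ]}: π^{-1}(V) = {μ} ∉ τ ✗.
  V = {[ι], [μ]}: π^{-1}(V) = {ι, μ} ∉ τ ✗.
  V = {[κ=λ], [μ]}: π^{-1}(V) = {κ, λ, μ} ∉ τ ✗.
  V = {[ι], [κ=λ], [μ]}: π^{-1}(V) = {ι, κ, λ, μ} ∈ τ ✓.
  V = {[ν]}: π^{-1}(V) = {ν} ∉ τ ✗.
  V = {[ι], [ν]}: π^{-1}(V) = {ι, ν} ∈ τ ✓.
  V = {[κ=λ], [ν]}: π^{-1}(V) = {κ, λ, ν} ∉ τ ✗.
  V = {[ι], [κ=λ], [ν]}: π^{-1}(V) = {ι, κ, λ, ν} ∉ τ ✗.
  V = {[μ], [ν]}: π^{-1}(V) = {μ, ν} ∉ τ ✗.
  V = {[ι], [μ], [ν]}: π^{-1}(V) = {ι, μ, ν} ∉ τ ✗.
  V = {[κ=λ], [μ], [ν]}: π^{-1}(V) = {κ, λ, μ, ν} ∉ τ ✗.
  V = {[ι], [κ=λ], [μ], [ν]}: π^{-1}(V) = {ι, κ, λ, μ, ν} ∈ τ ✓.
Open sets in the quotient: τ_Q = {{}, {[ι]}, {[ι], [κ=λ], [μ]}, {[ι], [ν]}, {[ι], [κ=λ], [μ], [ν]}} (5 elements).


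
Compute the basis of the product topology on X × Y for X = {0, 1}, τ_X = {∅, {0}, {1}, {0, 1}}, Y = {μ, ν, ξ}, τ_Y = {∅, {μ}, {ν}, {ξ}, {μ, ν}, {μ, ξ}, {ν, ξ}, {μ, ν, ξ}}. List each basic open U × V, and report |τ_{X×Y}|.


Basis B = {∅ × ∅, {0} × {μ}, {0} × {ν}, {0} × {ξ}, {1} × {μ}, {1} × {ν}, {1} × {ξ}, {0} × {μ, ν}, {0} × {μ, ξ}, {0, 1} × {μ}, {0} × {ν, ξ}, {0, 1} × {ν}, {0, 1} × {ξ}, {1} × {μ, ν}, {1} × {μ, ξ}, {1} × {ν, ξ}, {0} × {μ, ν, ξ}, {1} × {μ, ν, ξ}, {0, 1} × {μ, ν}, {0, 1} × {μ, ξ}, {0, 1} × {ν, ξ}, {0, 1} × {μ, ν, ξ}}; |τ_{X×Y}| = 64.

Enumerate products U × V with U ∈ τ_X, V ∈ τ_Y (deduplicated):
  ∅ × ∅ = {} (∅)
  {0} × {μ} = {(0,μ)}
  {0} × {ν} = {(0,ν)}
  {0} × {ξ} = {(0,ξ)}
  {1} × {μ} = {(1,μ)}
  {1} × {ν} = {(1,ν)}
  {1} × {ξ} = {(1,ξ)}
  {0} × {μ, ν} = {(0,μ), (0,ν)}
  {0} × {μ, ξ} = {(0,μ), (0,ξ)}
  {0, 1} × {μ} = {(0,μ), (1,μ)}
  {0} × {ν, ξ} = {(0,ν), (0,ξ)}
  {0, 1} × {ν} = {(0,ν), (1,ν)}
  {0, 1} × {ξ} = {(0,ξ), (1,ξ)}
  {1} × {μ, ν} = {(1,μ), (1,ν)}
  {1} × {μ, ξ} = {(1,μ), (1,ξ)}
  {1} × {ν, ξ} = {(1,ν), (1,ξ)}
  {0} × {μ, ν, ξ} = {(0,μ), (0,ν), (0,ξ)}
  {1} × {μ, ν, ξ} = {(1,μ), (1,ν), (1,ξ)}
  {0, 1} × {μ, ν} = {(0,μ), (0,ν), (1,μ), (1,ν)}
  {0, 1} × {μ, ξ} = {(0,μ), (0,ξ), (1,μ), (1,ξ)}
  {0, 1} × {ν, ξ} = {(0,ν), (0,ξ), (1,ν), (1,ξ)}
  {0, 1} × {μ, ν, ξ} = {(0,μ), (0,ν), (0,ξ), (1,μ), (1,ν), (1,ξ)}
These 22 distinct sets form the basis B.
Close under arbitrary unions to get τ_{X×Y}; counting gives |τ_{X×Y}| = 64.


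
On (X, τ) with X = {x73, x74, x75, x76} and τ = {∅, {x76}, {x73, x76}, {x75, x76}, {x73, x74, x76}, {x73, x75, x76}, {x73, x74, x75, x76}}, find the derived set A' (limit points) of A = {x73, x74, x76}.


A' = {x73, x74, x75}

For each x ∈ X, list the open sets U ∈ τ with x ∈ U, then check whether U ∩ (A ∖ {x}) ≠ ∅ for every such U.
  x = x73: opens ∋ x are {x73, x76}, {x73, x74, x76}, {x73, x75, x76}, {x73, x74, x75, x76}; each meets A ∖ {x73}, so x IS a limit point.
  x = x74: opens ∋ x are {x73, x74, x76}, {x73, x74, x75, x76}; each meets A ∖ {x74}, so x IS a limit point.
  x = x75: opens ∋ x are {x75, x76}, {x73, x75, x76}, {x73, x74, x75, x76}; each meets A ∖ {x75}, so x IS a limit point.
  x = x76: open {x76} ∋ x has {x76} ∩ (A ∖ {x76}) = ∅, so x is NOT a limit point.
Collecting: A' = {x73, x74, x75}.


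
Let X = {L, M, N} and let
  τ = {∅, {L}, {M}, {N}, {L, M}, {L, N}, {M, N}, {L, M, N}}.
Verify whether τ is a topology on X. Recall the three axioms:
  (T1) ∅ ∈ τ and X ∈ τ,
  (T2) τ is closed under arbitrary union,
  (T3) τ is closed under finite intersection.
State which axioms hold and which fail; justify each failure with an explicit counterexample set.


τ IS a topology on X.

Axiom (T1): ∅ ∈ τ? Yes; X ∈ τ? Yes.
Axiom (T2/T3): check pairwise unions and intersections of members of τ.
All pairwise intersections and unions checked — each lies in τ. Therefore τ satisfies (T1), (T2), (T3): it IS a topology on X.


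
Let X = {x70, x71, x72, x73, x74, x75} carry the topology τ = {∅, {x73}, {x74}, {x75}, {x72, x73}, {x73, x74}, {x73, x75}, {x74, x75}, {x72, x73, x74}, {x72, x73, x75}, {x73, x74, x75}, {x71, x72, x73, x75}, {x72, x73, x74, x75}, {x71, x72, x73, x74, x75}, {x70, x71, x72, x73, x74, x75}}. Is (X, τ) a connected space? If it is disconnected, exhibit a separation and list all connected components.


(X, τ) is connected.

Find clopen sets (U ∈ τ with X ∖ U ∈ τ):
  U = ∅, X ∖ U = {x70, x71, x72, x73, x74, x75} — both open, so U is clopen.
  U = {x70, x71, x72, x73, x74, x75}, X ∖ U = ∅ — both open, so U is clopen.
Only trivial clopens (∅ and X) exist, so (X, τ) is connected.
Compute connected components by grouping points that agree on all clopens:
  component: {x70, x71, x72, x73, x74, x75}


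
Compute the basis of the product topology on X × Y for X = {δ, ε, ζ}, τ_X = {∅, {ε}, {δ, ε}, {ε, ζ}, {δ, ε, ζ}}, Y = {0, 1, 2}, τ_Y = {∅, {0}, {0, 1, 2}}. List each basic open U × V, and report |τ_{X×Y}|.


Basis B = {∅ × ∅, {ε} × {0}, {δ, ε} × {0}, {ε, ζ} × {0}, {δ, ε, ζ} × {0}, {ε} × {0, 1, 2}, {δ, ε} × {0, 1, 2}, {ε, ζ} × {0, 1, 2}, {δ, ε, ζ} × {0, 1, 2}}; |τ_{X×Y}| = 14.

Enumerate products U × V with U ∈ τ_X, V ∈ τ_Y (deduplicated):
  ∅ × ∅ = {} (∅)
  {ε} × {0} = {(ε,0)}
  {δ, ε} × {0} = {(δ,0), (ε,0)}
  {ε, ζ} × {0} = {(ε,0), (ζ,0)}
  {δ, ε, ζ} × {0} = {(δ,0), (ε,0), (ζ,0)}
  {ε} × {0, 1, 2} = {(ε,0), (ε,1), (ε,2)}
  {δ, ε} × {0, 1, 2} = {(δ,0), (δ,1), (δ,2), (ε,0), (ε,1), (ε,2)}
  {ε, ζ} × {0, 1, 2} = {(ε,0), (ε,1), (ε,2), (ζ,0), (ζ,1), (ζ,2)}
  {δ, ε, ζ} × {0, 1, 2} = {(δ,0), (δ,1), (δ,2), (ε,0), (ε,1), (ε,2), (ζ,0), (ζ,1), (ζ,2)}
These 9 distinct sets form the basis B.
Close under arbitrary unions to get τ_{X×Y}; counting gives |τ_{X×Y}| = 14.


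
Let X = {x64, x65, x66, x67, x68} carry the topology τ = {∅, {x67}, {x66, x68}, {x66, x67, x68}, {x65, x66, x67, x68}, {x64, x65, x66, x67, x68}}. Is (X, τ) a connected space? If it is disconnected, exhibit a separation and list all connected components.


(X, τ) is connected.

Find clopen sets (U ∈ τ with X ∖ U ∈ τ):
  U = ∅, X ∖ U = {x64, x65, x66, x67, x68} — both open, so U is clopen.
  U = {x64, x65, x66, x67, x68}, X ∖ U = ∅ — both open, so U is clopen.
Only trivial clopens (∅ and X) exist, so (X, τ) is connected.
Compute connected components by grouping points that agree on all clopens:
  component: {x64, x65, x66, x67, x68}


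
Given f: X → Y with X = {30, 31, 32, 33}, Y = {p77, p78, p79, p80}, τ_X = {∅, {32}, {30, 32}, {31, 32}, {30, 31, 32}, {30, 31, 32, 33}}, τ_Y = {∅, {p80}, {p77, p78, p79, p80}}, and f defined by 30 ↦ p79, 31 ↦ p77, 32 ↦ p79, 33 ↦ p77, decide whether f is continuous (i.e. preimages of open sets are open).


f IS continuous.

Compute f^{-1}(U) for each U ∈ τ_Y:
  U = ∅: f^{-1}(U) = ∅ ∈ τ_X ✓.
  U = {p80}: f^{-1}(U) = ∅ ∈ τ_X ✓.
  U = {p77, p78, p79, p80}: f^{-1}(U) = {30, 31, 32, 33} ∈ τ_X ✓.
Every preimage lies in τ_X, so f IS continuous.


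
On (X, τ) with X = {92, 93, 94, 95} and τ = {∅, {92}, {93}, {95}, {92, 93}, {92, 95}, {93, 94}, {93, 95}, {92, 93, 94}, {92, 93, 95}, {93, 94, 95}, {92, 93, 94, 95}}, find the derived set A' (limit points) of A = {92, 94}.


A' = ∅

For each x ∈ X, list the open sets U ∈ τ with x ∈ U, then check whether U ∩ (A ∖ {x}) ≠ ∅ for every such U.
  x = 92: open {92} ∋ x has {92} ∩ (A ∖ {92}) = ∅, so x is NOT a limit point.
  x = 93: open {93} ∋ x has {93} ∩ (A ∖ {93}) = ∅, so x is NOT a limit point.
  x = 94: open {93, 94} ∋ x has {93, 94} ∩ (A ∖ {94}) = ∅, so x is NOT a limit point.
  x = 95: open {95} ∋ x has {95} ∩ (A ∖ {95}) = ∅, so x is NOT a limit point.
Collecting: A' = ∅.


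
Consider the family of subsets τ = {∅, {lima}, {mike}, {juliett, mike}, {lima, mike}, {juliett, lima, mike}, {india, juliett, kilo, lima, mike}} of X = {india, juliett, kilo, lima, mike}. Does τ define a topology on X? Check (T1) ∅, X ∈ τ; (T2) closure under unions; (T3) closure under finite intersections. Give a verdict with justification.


τ IS a topology on X.

Axiom (T1): ∅ ∈ τ? Yes; X ∈ τ? Yes.
Axiom (T2/T3): check pairwise unions and intersections of members of τ.
All pairwise intersections and unions checked — each lies in τ. Therefore τ satisfies (T1), (T2), (T3): it IS a topology on X.


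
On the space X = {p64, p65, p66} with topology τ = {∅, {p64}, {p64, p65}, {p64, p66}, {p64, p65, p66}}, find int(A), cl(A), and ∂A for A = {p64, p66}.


int(A) = {p64, p66}, cl(A) = {p64, p65, p66}, ∂A = {p65}.

Closed sets in (X, τ) are complements of opens:
  closed(X, τ) = {∅, {p65}, {p66}, {p65, p66}, {p64, p65, p66}}.
int(A) = ⋃ {U ∈ τ : U ⊆ A}. Opens contained in A: ∅, {p64}, {p64, p66}.
Taking the union of these: int(A) = {p64, p66}.
cl(A) = ⋂ {C closed : A ⊆ C}. Closed sets containing A: {p64, p65, p66}.
Intersecting these: cl(A) = {p64, p65, p66}.
∂A = cl(A) ∖ int(A) = {p64, p65, p66} ∖ {p64, p66} = {p65}.


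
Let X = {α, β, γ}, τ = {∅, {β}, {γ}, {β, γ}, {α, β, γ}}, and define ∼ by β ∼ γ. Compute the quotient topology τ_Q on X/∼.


X/∼ = {[α], [β=γ]}; |τ_Q| = 3.

Equivalence classes: [α], [β=γ].
Quotient map π: X → X/∼ sends α ↦ [α], β ↦ [β=γ], γ ↦ [β=γ].
For each subset V ⊆ X/∼, compute π^{-1}(V) ⊆ X and check whether π^{-1}(V) ∈ τ. V is open in τ_Q iff π^{-1}(V) ∈ τ.
  V = {}: π^{-1}(V) = ∅ ∈ τ ✓.
  V = {[α]}: π^{-1}(V) = {α} ∉ τ ✗.
  V = {[β=γ]}: π^{-1}(V) = {β, γ} ∈ τ ✓.
  V = {[α], [β=γ]}: π^{-1}(V) = {α, β, γ} ∈ τ ✓.
Open sets in the quotient: τ_Q = {{}, {[β=γ]}, {[α], [β=γ]}} (3 elements).


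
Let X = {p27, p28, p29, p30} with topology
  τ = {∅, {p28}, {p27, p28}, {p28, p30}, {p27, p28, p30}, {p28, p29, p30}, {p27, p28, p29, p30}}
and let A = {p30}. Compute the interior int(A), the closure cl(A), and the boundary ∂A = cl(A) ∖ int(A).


int(A) = ∅, cl(A) = {p29, p30}, ∂A = {p29, p30}.

Closed sets in (X, τ) are complements of opens:
  closed(X, τ) = {∅, {p27}, {p29}, {p27, p29}, {p29, p30}, {p27, p29, p30}, {p27, p28, p29, p30}}.
int(A) = ⋃ {U ∈ τ : U ⊆ A}. Opens contained in A: ∅.
Taking the union of these: int(A) = ∅.
cl(A) = ⋂ {C closed : A ⊆ C}. Closed sets containing A: {p29, p30}, {p27, p29, p30}, {p27, p28, p29, p30}.
Intersecting these: cl(A) = {p29, p30}.
∂A = cl(A) ∖ int(A) = {p29, p30} ∖ ∅ = {p29, p30}.


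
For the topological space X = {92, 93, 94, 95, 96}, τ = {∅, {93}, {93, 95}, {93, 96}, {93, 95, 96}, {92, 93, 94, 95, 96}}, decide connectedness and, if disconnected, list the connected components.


(X, τ) is connected.

Find clopen sets (U ∈ τ with X ∖ U ∈ τ):
  U = ∅, X ∖ U = {92, 93, 94, 95, 96} — both open, so U is clopen.
  U = {92, 93, 94, 95, 96}, X ∖ U = ∅ — both open, so U is clopen.
Only trivial clopens (∅ and X) exist, so (X, τ) is connected.
Compute connected components by grouping points that agree on all clopens:
  component: {92, 93, 94, 95, 96}


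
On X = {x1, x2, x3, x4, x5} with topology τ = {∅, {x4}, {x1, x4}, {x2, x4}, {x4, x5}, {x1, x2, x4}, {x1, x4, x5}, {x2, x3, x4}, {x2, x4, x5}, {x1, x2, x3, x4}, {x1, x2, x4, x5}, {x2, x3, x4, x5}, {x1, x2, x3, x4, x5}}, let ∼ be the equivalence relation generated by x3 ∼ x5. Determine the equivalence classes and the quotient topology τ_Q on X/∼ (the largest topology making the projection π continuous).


X/∼ = {[x1], [x2], [x3=x5], [x4]}; |τ_Q| = 7.

Equivalence classes: [x1], [x2], [x3=x5], [x4].
Quotient map π: X → X/∼ sends x1 ↦ [x1], x2 ↦ [x2], x3 ↦ [x3=x5], x4 ↦ [x4], x5 ↦ [x3=x5].
For each subset V ⊆ X/∼, compute π^{-1}(V) ⊆ X and check whether π^{-1}(V) ∈ τ. V is open in τ_Q iff π^{-1}(V) ∈ τ.
  V = {}: π^{-1}(V) = ∅ ∈ τ ✓.
  V = {[x1]}: π^{-1}(V) = {x1} ∉ τ ✗.
  V = {[x2]}: π^{-1}(V) = {x2} ∉ τ ✗.
  V = {[x1], [x2]}: π^{-1}(V) = {x1, x2} ∉ τ ✗.
  V = {[x3=x5]}: π^{-1}(V) = {x3, x5} ∉ τ ✗.
  V = {[x1], [x3=x5]}: π^{-1}(V) = {x1, x3, x5} ∉ τ ✗.
  V = {[x2], [x3=x5]}: π^{-1}(V) = {x2, x3, x5} ∉ τ ✗.
  V = {[x1], [x2], [x3=x5]}: π^{-1}(V) = {x1, x2, x3, x5} ∉ τ ✗.
  V = {[x4]}: π^{-1}(V) = {x4} ∈ τ ✓.
  V = {[x1], [x4]}: π^{-1}(V) = {x1, x4} ∈ τ ✓.
  V = {[x2], [x4]}: π^{-1}(V) = {x2, x4} ∈ τ ✓.
  V = {[x1], [x2], [x4]}: π^{-1}(V) = {x1, x2, x4} ∈ τ ✓.
  V = {[x3=x5], [x4]}: π^{-1}(V) = {x3, x4, x5} ∉ τ ✗.
  V = {[x1], [x3=x5], [x4]}: π^{-1}(V) = {x1, x3, x4, x5} ∉ τ ✗.
  V = {[x2], [x3=x5], [x4]}: π^{-1}(V) = {x2, x3, x4, x5} ∈ τ ✓.
  V = {[x1], [x2], [x3=x5], [x4]}: π^{-1}(V) = {x1, x2, x3, x4, x5} ∈ τ ✓.
Open sets in the quotient: τ_Q = {{}, {[x4]}, {[x1], [x4]}, {[x2], [x4]}, {[x1], [x2], [x4]}, {[x2], [x3=x5], [x4]}, {[x1], [x2], [x3=x5], [x4]}} (7 elements).


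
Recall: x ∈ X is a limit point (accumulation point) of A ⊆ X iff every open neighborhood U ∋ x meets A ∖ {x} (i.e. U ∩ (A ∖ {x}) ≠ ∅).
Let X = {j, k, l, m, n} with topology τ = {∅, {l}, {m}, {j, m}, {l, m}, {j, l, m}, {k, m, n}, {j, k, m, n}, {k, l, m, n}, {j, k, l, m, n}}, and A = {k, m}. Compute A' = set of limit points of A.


A' = {j, k, n}

For each x ∈ X, list the open sets U ∈ τ with x ∈ U, then check whether U ∩ (A ∖ {x}) ≠ ∅ for every such U.
  x = j: opens ∋ x are {j, m}, {j, l, m}, {j, k, m, n}, {j, k, l, m, n}; each meets A ∖ {j}, so x IS a limit point.
  x = k: opens ∋ x are {k, m, n}, {j, k, m, n}, {k, l, m, n}, {j, k, l, m, n}; each meets A ∖ {k}, so x IS a limit point.
  x = l: open {l} ∋ x has {l} ∩ (A ∖ {l}) = ∅, so x is NOT a limit point.
  x = m: open {m} ∋ x has {m} ∩ (A ∖ {m}) = ∅, so x is NOT a limit point.
  x = n: opens ∋ x are {k, m, n}, {j, k, m, n}, {k, l, m, n}, {j, k, l, m, n}; each meets A ∖ {n}, so x IS a limit point.
Collecting: A' = {j, k, n}.
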